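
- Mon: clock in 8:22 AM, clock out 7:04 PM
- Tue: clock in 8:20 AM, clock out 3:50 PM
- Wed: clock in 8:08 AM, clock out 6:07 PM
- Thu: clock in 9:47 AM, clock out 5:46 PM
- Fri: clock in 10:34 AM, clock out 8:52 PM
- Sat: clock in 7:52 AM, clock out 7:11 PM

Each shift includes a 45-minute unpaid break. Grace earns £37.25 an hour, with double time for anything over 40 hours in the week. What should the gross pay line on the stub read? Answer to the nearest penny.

£2479.61

Mon: 8:22 AM–7:04 PM = 10 h 42 min; less 45 min break → 9 h 57 min
Tue: 8:20 AM–3:50 PM = 7 h 30 min; less 45 min break → 6 h 45 min
Wed: 8:08 AM–6:07 PM = 9 h 59 min; less 45 min break → 9 h 14 min
Thu: 9:47 AM–5:46 PM = 7 h 59 min; less 45 min break → 7 h 14 min
Fri: 10:34 AM–8:52 PM = 10 h 18 min; less 45 min break → 9 h 33 min
Sat: 7:52 AM–7:11 PM = 11 h 19 min; less 45 min break → 10 h 34 min
Total worked: 53 h 17 min = 3197 min.
Regular 40 h 0 min = 2400 min at £37.25/h; overtime 13 h 17 min = 797 min at £74.50/h.
Pay = (2400 × £37.25 + 797 × £74.50) ÷ 60 = £2479.61.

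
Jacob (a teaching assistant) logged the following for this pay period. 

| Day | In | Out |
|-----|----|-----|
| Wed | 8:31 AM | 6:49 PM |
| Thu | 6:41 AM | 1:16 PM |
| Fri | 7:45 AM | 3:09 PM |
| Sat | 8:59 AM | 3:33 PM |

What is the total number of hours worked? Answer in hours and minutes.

Wed: 8:31 AM–6:49 PM = 10 h 18 min
Thu: 6:41 AM–1:16 PM = 6 h 35 min
Fri: 7:45 AM–3:09 PM = 7 h 24 min
Sat: 8:59 AM–3:33 PM = 6 h 34 min
Total: 10 h 18 min + 6 h 35 min + 7 h 24 min + 6 h 34 min = 30 h 51 min.

30 h 51 min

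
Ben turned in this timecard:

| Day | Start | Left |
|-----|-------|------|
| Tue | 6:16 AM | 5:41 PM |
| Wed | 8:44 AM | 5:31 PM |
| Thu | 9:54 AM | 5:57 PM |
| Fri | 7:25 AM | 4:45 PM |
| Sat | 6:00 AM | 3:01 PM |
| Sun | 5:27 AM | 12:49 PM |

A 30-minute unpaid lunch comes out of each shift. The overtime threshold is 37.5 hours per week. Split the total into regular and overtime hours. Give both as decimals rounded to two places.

Tue: 6:16 AM–5:41 PM = 11 h 25 min; less 30 min break → 10 h 55 min
Wed: 8:44 AM–5:31 PM = 8 h 47 min; less 30 min break → 8 h 17 min
Thu: 9:54 AM–5:57 PM = 8 h 3 min; less 30 min break → 7 h 33 min
Fri: 7:25 AM–4:45 PM = 9 h 20 min; less 30 min break → 8 h 50 min
Sat: 6:00 AM–3:01 PM = 9 h 1 min; less 30 min break → 8 h 31 min
Sun: 5:27 AM–12:49 PM = 7 h 22 min; less 30 min break → 6 h 52 min
Total worked: 50 h 58 min = 50.97 h.
Threshold 37.5 h → overtime 13 h 28 min, regular 37 h 30 min.

Regular 37.50 hours, overtime 13.47 hours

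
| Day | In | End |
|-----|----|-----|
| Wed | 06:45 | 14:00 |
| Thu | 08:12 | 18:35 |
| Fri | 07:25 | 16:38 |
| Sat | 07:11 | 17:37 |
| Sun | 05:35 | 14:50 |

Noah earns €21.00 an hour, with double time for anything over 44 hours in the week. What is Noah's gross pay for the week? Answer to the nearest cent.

Wed: 06:45–14:00 = 7 h 15 min
Thu: 08:12–18:35 = 10 h 23 min
Fri: 07:25–16:38 = 9 h 13 min
Sat: 07:11–17:37 = 10 h 26 min
Sun: 05:35–14:50 = 9 h 15 min
Total worked: 46 h 32 min = 2792 min.
Regular 44 h 0 min = 2640 min at €21.00/h; overtime 2 h 32 min = 152 min at €42.00/h.
Pay = (2640 × €21.00 + 152 × €42.00) ÷ 60 = €1030.40.

€1030.40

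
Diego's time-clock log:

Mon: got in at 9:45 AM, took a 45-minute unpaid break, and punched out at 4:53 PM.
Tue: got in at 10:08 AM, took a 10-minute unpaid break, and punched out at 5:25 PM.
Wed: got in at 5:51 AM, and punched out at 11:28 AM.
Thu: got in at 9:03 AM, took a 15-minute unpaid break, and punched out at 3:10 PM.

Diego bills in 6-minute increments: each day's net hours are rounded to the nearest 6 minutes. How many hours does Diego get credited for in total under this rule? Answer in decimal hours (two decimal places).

Mon: 9:45 AM–4:53 PM = 7 h 8 min − 45 min = 6 h 23 min → rounds to 6 h 24 min
Tue: 10:08 AM–5:25 PM = 7 h 17 min − 10 min = 7 h 7 min → rounds to 7 h 6 min
Wed: 5:51 AM–11:28 AM = 5 h 37 min → rounds to 5 h 36 min
Thu: 9:03 AM–3:10 PM = 6 h 7 min − 15 min = 5 h 52 min → rounds to 5 h 54 min
Total credited: 25 h 0 min.

25.00 hours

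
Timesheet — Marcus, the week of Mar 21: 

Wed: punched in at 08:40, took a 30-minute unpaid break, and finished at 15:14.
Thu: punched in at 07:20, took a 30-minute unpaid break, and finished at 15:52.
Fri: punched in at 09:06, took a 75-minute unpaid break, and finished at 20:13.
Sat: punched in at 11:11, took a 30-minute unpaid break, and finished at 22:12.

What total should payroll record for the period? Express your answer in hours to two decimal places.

34.48 hours

Wed: 08:40–15:14 = 6 h 34 min; less 30 min break → 6 h 4 min
Thu: 07:20–15:52 = 8 h 32 min; less 30 min break → 8 h 2 min
Fri: 09:06–20:13 = 11 h 7 min; less 75 min break → 9 h 52 min
Sat: 11:11–22:12 = 11 h 1 min; less 30 min break → 10 h 31 min
Total: 6 h 4 min + 8 h 2 min + 9 h 52 min + 10 h 31 min = 34 h 29 min.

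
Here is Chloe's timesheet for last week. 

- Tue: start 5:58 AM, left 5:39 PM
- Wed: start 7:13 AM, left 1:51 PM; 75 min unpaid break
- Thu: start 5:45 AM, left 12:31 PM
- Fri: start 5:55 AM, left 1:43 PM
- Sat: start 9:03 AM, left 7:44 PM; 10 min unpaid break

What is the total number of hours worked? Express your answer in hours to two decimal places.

Tue: 5:58 AM–5:39 PM = 11 h 41 min
Wed: 7:13 AM–1:51 PM = 6 h 38 min; less 75 min break → 5 h 23 min
Thu: 5:45 AM–12:31 PM = 6 h 46 min
Fri: 5:55 AM–1:43 PM = 7 h 48 min
Sat: 9:03 AM–7:44 PM = 10 h 41 min; less 10 min break → 10 h 31 min
Total: 11 h 41 min + 5 h 23 min + 6 h 46 min + 7 h 48 min + 10 h 31 min = 42 h 9 min.

42.15 hours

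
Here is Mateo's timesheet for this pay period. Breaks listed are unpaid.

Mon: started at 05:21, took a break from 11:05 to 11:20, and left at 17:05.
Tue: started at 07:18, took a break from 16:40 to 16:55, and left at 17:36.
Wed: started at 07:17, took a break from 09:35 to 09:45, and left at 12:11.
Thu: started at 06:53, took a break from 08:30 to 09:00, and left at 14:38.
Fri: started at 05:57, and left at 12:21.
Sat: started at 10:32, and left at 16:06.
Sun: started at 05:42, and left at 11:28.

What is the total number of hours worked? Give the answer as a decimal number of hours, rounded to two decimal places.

51.25 hours

Mon: 05:21–17:05 = 11 h 44 min; less 15 min break → 11 h 29 min
Tue: 07:18–17:36 = 10 h 18 min; less 15 min break → 10 h 3 min
Wed: 07:17–12:11 = 4 h 54 min; less 10 min break → 4 h 44 min
Thu: 06:53–14:38 = 7 h 45 min; less 30 min break → 7 h 15 min
Fri: 05:57–12:21 = 6 h 24 min
Sat: 10:32–16:06 = 5 h 34 min
Sun: 05:42–11:28 = 5 h 46 min
Total: 11 h 29 min + 10 h 3 min + 4 h 44 min + 7 h 15 min + 6 h 24 min + 5 h 34 min + 5 h 46 min = 51 h 15 min.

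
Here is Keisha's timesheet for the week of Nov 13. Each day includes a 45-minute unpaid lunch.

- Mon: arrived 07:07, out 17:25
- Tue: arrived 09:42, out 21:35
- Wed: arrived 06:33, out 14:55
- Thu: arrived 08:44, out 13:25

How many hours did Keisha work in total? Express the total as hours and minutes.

Mon: 07:07–17:25 = 10 h 18 min; less 45 min break → 9 h 33 min
Tue: 09:42–21:35 = 11 h 53 min; less 45 min break → 11 h 8 min
Wed: 06:33–14:55 = 8 h 22 min; less 45 min break → 7 h 37 min
Thu: 08:44–13:25 = 4 h 41 min; less 45 min break → 3 h 56 min
Total: 9 h 33 min + 11 h 8 min + 7 h 37 min + 3 h 56 min = 32 h 14 min.

32 h 14 min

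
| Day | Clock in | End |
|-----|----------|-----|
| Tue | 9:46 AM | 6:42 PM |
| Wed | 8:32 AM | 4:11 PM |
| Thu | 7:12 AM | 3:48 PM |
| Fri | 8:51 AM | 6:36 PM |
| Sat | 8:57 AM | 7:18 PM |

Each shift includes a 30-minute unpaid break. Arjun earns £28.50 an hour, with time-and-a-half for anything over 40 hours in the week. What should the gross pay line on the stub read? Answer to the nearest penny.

£1258.99

Tue: 9:46 AM–6:42 PM = 8 h 56 min; less 30 min break → 8 h 26 min
Wed: 8:32 AM–4:11 PM = 7 h 39 min; less 30 min break → 7 h 9 min
Thu: 7:12 AM–3:48 PM = 8 h 36 min; less 30 min break → 8 h 6 min
Fri: 8:51 AM–6:36 PM = 9 h 45 min; less 30 min break → 9 h 15 min
Sat: 8:57 AM–7:18 PM = 10 h 21 min; less 30 min break → 9 h 51 min
Total worked: 42 h 47 min = 2567 min.
Regular 40 h 0 min = 2400 min at £28.50/h; overtime 2 h 47 min = 167 min at £42.75/h.
Pay = (2400 × £28.50 + 167 × £42.75) ÷ 60 = £1258.99.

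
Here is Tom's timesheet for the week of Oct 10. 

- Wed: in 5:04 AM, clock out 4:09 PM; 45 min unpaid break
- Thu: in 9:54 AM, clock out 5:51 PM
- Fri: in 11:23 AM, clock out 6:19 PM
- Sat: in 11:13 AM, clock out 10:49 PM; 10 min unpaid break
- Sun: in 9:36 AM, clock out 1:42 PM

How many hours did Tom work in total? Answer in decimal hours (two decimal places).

40.75 hours

Wed: 5:04 AM–4:09 PM = 11 h 5 min; less 45 min break → 10 h 20 min
Thu: 9:54 AM–5:51 PM = 7 h 57 min
Fri: 11:23 AM–6:19 PM = 6 h 56 min
Sat: 11:13 AM–10:49 PM = 11 h 36 min; less 10 min break → 11 h 26 min
Sun: 9:36 AM–1:42 PM = 4 h 6 min
Total: 10 h 20 min + 7 h 57 min + 6 h 56 min + 11 h 26 min + 4 h 6 min = 40 h 45 min.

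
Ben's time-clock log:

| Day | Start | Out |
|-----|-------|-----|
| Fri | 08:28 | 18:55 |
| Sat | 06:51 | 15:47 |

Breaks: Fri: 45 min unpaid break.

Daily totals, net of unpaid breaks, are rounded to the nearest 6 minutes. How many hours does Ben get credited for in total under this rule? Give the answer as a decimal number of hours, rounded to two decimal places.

Fri: 08:28–18:55 = 10 h 27 min − 45 min = 9 h 42 min → rounds to 9 h 42 min
Sat: 06:51–15:47 = 8 h 56 min → rounds to 8 h 54 min
Total credited: 18 h 36 min.

18.60 hours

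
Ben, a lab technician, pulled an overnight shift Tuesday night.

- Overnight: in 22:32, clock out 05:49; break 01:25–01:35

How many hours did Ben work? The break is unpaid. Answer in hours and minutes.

7 h 7 min

Overnight: 22:32 → midnight = 1 h 28 min; midnight → 05:49 = 5 h 49 min; span 7 h 17 min; less 10 min break → 7 h 7 min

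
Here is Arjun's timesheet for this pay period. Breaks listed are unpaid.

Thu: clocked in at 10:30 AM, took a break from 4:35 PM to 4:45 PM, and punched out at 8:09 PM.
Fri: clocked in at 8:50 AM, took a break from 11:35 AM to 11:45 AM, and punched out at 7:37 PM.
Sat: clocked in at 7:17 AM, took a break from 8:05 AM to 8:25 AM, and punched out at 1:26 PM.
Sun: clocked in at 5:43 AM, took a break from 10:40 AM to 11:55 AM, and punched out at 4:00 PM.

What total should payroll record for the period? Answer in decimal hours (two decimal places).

34.95 hours

Thu: 10:30 AM–8:09 PM = 9 h 39 min; less 10 min break → 9 h 29 min
Fri: 8:50 AM–7:37 PM = 10 h 47 min; less 10 min break → 10 h 37 min
Sat: 7:17 AM–1:26 PM = 6 h 9 min; less 20 min break → 5 h 49 min
Sun: 5:43 AM–4:00 PM = 10 h 17 min; less 75 min break → 9 h 2 min
Total: 9 h 29 min + 10 h 37 min + 5 h 49 min + 9 h 2 min = 34 h 57 min.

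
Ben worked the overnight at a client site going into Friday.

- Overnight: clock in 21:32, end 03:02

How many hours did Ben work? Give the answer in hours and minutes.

Overnight: 21:32 → midnight = 2 h 28 min; midnight → 03:02 = 3 h 2 min; span 5 h 30 min

5 h 30 min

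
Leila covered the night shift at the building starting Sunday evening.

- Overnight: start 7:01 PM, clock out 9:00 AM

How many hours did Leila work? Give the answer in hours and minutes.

Overnight: 7:01 PM → midnight = 4 h 59 min; midnight → 9:00 AM = 9 h 0 min; span 13 h 59 min

13 h 59 min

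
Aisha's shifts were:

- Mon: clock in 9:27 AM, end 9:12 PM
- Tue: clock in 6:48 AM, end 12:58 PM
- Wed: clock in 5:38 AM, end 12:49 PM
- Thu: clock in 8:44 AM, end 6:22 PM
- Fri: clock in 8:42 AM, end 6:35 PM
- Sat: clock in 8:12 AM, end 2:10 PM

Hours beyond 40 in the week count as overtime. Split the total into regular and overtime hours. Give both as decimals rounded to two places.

Regular 40.00 hours, overtime 10.58 hours

Mon: 9:27 AM–9:12 PM = 11 h 45 min
Tue: 6:48 AM–12:58 PM = 6 h 10 min
Wed: 5:38 AM–12:49 PM = 7 h 11 min
Thu: 8:44 AM–6:22 PM = 9 h 38 min
Fri: 8:42 AM–6:35 PM = 9 h 53 min
Sat: 8:12 AM–2:10 PM = 5 h 58 min
Total worked: 50 h 35 min = 50.58 h.
Threshold 40 h → overtime 10 h 35 min, regular 40 h 0 min.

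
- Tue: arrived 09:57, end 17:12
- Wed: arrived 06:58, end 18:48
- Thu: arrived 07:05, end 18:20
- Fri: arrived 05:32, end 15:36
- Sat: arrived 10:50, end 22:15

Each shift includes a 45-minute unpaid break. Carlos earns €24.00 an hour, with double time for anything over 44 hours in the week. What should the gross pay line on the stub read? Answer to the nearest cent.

Tue: 09:57–17:12 = 7 h 15 min; less 45 min break → 6 h 30 min
Wed: 06:58–18:48 = 11 h 50 min; less 45 min break → 11 h 5 min
Thu: 07:05–18:20 = 11 h 15 min; less 45 min break → 10 h 30 min
Fri: 05:32–15:36 = 10 h 4 min; less 45 min break → 9 h 19 min
Sat: 10:50–22:15 = 11 h 25 min; less 45 min break → 10 h 40 min
Total worked: 48 h 4 min = 2884 min.
Regular 44 h 0 min = 2640 min at €24.00/h; overtime 4 h 4 min = 244 min at €48.00/h.
Pay = (2640 × €24.00 + 244 × €48.00) ÷ 60 = €1251.20.

€1251.20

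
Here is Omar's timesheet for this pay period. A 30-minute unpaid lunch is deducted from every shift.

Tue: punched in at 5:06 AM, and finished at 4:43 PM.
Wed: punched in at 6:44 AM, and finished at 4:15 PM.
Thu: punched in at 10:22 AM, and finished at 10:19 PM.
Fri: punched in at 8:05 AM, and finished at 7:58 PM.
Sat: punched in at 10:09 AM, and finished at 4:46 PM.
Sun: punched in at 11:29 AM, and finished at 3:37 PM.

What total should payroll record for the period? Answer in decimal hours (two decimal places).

Tue: 5:06 AM–4:43 PM = 11 h 37 min; less 30 min break → 11 h 7 min
Wed: 6:44 AM–4:15 PM = 9 h 31 min; less 30 min break → 9 h 1 min
Thu: 10:22 AM–10:19 PM = 11 h 57 min; less 30 min break → 11 h 27 min
Fri: 8:05 AM–7:58 PM = 11 h 53 min; less 30 min break → 11 h 23 min
Sat: 10:09 AM–4:46 PM = 6 h 37 min; less 30 min break → 6 h 7 min
Sun: 11:29 AM–3:37 PM = 4 h 8 min; less 30 min break → 3 h 38 min
Total: 11 h 7 min + 9 h 1 min + 11 h 27 min + 11 h 23 min + 6 h 7 min + 3 h 38 min = 52 h 43 min.

52.72 hours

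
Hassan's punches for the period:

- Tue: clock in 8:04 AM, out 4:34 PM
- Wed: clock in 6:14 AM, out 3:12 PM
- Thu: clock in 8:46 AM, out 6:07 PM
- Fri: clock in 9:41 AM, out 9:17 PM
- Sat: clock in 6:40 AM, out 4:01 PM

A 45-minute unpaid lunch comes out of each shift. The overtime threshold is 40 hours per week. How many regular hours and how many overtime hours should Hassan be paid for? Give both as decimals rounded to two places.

Tue: 8:04 AM–4:34 PM = 8 h 30 min; less 45 min break → 7 h 45 min
Wed: 6:14 AM–3:12 PM = 8 h 58 min; less 45 min break → 8 h 13 min
Thu: 8:46 AM–6:07 PM = 9 h 21 min; less 45 min break → 8 h 36 min
Fri: 9:41 AM–9:17 PM = 11 h 36 min; less 45 min break → 10 h 51 min
Sat: 6:40 AM–4:01 PM = 9 h 21 min; less 45 min break → 8 h 36 min
Total worked: 44 h 1 min = 44.02 h.
Threshold 40 h → overtime 4 h 1 min, regular 40 h 0 min.

Regular 40.00 hours, overtime 4.02 hours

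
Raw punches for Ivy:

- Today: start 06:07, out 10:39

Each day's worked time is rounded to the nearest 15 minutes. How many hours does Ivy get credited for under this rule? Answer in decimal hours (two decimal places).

Today: 06:07–10:39 = 4 h 32 min → rounds to 4 h 30 min

4.50 hours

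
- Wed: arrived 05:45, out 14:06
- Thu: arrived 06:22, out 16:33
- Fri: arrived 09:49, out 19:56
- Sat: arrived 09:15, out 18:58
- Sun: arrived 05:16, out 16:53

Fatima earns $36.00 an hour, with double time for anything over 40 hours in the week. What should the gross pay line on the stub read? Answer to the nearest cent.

Wed: 05:45–14:06 = 8 h 21 min
Thu: 06:22–16:33 = 10 h 11 min
Fri: 09:49–19:56 = 10 h 7 min
Sat: 09:15–18:58 = 9 h 43 min
Sun: 05:16–16:53 = 11 h 37 min
Total worked: 49 h 59 min = 2999 min.
Regular 40 h 0 min = 2400 min at $36.00/h; overtime 9 h 59 min = 599 min at $72.00/h.
Pay = (2400 × $36.00 + 599 × $72.00) ÷ 60 = $2158.80.

$2158.80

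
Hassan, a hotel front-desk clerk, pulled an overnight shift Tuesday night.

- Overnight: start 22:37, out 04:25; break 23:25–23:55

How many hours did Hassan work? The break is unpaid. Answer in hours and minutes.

Overnight: 22:37 → midnight = 1 h 23 min; midnight → 04:25 = 4 h 25 min; span 5 h 48 min; less 30 min break → 5 h 18 min

5 h 18 min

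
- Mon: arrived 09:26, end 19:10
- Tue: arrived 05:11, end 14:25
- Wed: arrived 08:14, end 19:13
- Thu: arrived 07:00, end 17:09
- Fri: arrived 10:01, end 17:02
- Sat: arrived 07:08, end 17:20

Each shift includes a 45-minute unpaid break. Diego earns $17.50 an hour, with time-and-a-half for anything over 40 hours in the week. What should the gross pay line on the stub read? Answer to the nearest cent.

$1036.44

Mon: 09:26–19:10 = 9 h 44 min; less 45 min break → 8 h 59 min
Tue: 05:11–14:25 = 9 h 14 min; less 45 min break → 8 h 29 min
Wed: 08:14–19:13 = 10 h 59 min; less 45 min break → 10 h 14 min
Thu: 07:00–17:09 = 10 h 9 min; less 45 min break → 9 h 24 min
Fri: 10:01–17:02 = 7 h 1 min; less 45 min break → 6 h 16 min
Sat: 07:08–17:20 = 10 h 12 min; less 45 min break → 9 h 27 min
Total worked: 52 h 49 min = 3169 min.
Regular 40 h 0 min = 2400 min at $17.50/h; overtime 12 h 49 min = 769 min at $26.25/h.
Pay = (2400 × $17.50 + 769 × $26.25) ÷ 60 = $1036.44.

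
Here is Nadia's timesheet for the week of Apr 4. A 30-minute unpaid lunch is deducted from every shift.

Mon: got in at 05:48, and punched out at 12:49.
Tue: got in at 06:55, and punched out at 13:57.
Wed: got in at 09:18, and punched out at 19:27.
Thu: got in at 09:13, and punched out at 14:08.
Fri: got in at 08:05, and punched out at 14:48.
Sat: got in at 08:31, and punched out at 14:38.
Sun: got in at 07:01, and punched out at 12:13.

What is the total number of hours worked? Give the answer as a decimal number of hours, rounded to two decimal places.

43.65 hours

Mon: 05:48–12:49 = 7 h 1 min; less 30 min break → 6 h 31 min
Tue: 06:55–13:57 = 7 h 2 min; less 30 min break → 6 h 32 min
Wed: 09:18–19:27 = 10 h 9 min; less 30 min break → 9 h 39 min
Thu: 09:13–14:08 = 4 h 55 min; less 30 min break → 4 h 25 min
Fri: 08:05–14:48 = 6 h 43 min; less 30 min break → 6 h 13 min
Sat: 08:31–14:38 = 6 h 7 min; less 30 min break → 5 h 37 min
Sun: 07:01–12:13 = 5 h 12 min; less 30 min break → 4 h 42 min
Total: 6 h 31 min + 6 h 32 min + 9 h 39 min + 4 h 25 min + 6 h 13 min + 5 h 37 min + 4 h 42 min = 43 h 39 min.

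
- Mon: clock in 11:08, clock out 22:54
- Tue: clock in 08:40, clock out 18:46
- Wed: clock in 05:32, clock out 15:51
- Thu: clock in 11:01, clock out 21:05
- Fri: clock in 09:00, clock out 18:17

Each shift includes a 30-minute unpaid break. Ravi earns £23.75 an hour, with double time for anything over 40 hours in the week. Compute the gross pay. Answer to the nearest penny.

£1379.08

Mon: 11:08–22:54 = 11 h 46 min; less 30 min break → 11 h 16 min
Tue: 08:40–18:46 = 10 h 6 min; less 30 min break → 9 h 36 min
Wed: 05:32–15:51 = 10 h 19 min; less 30 min break → 9 h 49 min
Thu: 11:01–21:05 = 10 h 4 min; less 30 min break → 9 h 34 min
Fri: 09:00–18:17 = 9 h 17 min; less 30 min break → 8 h 47 min
Total worked: 49 h 2 min = 2942 min.
Regular 40 h 0 min = 2400 min at £23.75/h; overtime 9 h 2 min = 542 min at £47.50/h.
Pay = (2400 × £23.75 + 542 × £47.50) ÷ 60 = £1379.08.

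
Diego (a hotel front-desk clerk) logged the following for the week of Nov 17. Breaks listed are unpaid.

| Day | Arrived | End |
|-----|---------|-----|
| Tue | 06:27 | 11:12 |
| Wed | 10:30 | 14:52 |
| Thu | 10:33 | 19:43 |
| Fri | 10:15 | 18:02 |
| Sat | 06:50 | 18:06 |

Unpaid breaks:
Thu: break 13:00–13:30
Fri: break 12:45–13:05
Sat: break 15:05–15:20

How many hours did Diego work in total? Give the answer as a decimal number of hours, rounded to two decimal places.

Tue: 06:27–11:12 = 4 h 45 min
Wed: 10:30–14:52 = 4 h 22 min
Thu: 10:33–19:43 = 9 h 10 min; less 30 min break → 8 h 40 min
Fri: 10:15–18:02 = 7 h 47 min; less 20 min break → 7 h 27 min
Sat: 06:50–18:06 = 11 h 16 min; less 15 min break → 11 h 1 min
Total: 4 h 45 min + 4 h 22 min + 8 h 40 min + 7 h 27 min + 11 h 1 min = 36 h 15 min.

36.25 hours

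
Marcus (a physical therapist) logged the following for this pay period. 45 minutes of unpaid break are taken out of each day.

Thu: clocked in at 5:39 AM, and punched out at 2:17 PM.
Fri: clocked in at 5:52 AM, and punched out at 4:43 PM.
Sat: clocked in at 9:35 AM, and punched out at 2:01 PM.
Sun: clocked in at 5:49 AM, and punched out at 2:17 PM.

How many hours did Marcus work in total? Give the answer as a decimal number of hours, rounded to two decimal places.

29.38 hours

Thu: 5:39 AM–2:17 PM = 8 h 38 min; less 45 min break → 7 h 53 min
Fri: 5:52 AM–4:43 PM = 10 h 51 min; less 45 min break → 10 h 6 min
Sat: 9:35 AM–2:01 PM = 4 h 26 min; less 45 min break → 3 h 41 min
Sun: 5:49 AM–2:17 PM = 8 h 28 min; less 45 min break → 7 h 43 min
Total: 7 h 53 min + 10 h 6 min + 3 h 41 min + 7 h 43 min = 29 h 23 min.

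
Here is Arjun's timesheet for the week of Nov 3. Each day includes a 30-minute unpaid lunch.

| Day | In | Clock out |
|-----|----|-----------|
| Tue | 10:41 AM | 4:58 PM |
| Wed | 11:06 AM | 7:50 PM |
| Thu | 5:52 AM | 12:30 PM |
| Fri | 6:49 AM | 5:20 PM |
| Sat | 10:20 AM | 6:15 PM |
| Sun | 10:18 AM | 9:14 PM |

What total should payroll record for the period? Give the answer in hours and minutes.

48 h 1 min

Tue: 10:41 AM–4:58 PM = 6 h 17 min; less 30 min break → 5 h 47 min
Wed: 11:06 AM–7:50 PM = 8 h 44 min; less 30 min break → 8 h 14 min
Thu: 5:52 AM–12:30 PM = 6 h 38 min; less 30 min break → 6 h 8 min
Fri: 6:49 AM–5:20 PM = 10 h 31 min; less 30 min break → 10 h 1 min
Sat: 10:20 AM–6:15 PM = 7 h 55 min; less 30 min break → 7 h 25 min
Sun: 10:18 AM–9:14 PM = 10 h 56 min; less 30 min break → 10 h 26 min
Total: 5 h 47 min + 8 h 14 min + 6 h 8 min + 10 h 1 min + 7 h 25 min + 10 h 26 min = 48 h 1 min.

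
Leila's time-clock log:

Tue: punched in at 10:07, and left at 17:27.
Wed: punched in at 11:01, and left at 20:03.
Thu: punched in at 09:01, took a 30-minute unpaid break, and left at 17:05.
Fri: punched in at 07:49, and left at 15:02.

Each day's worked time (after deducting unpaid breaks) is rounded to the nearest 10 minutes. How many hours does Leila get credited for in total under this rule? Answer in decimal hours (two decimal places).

31.00 hours

Tue: 10:07–17:27 = 7 h 20 min → rounds to 7 h 20 min
Wed: 11:01–20:03 = 9 h 2 min → rounds to 9 h 0 min
Thu: 09:01–17:05 = 8 h 4 min − 30 min = 7 h 34 min → rounds to 7 h 30 min
Fri: 07:49–15:02 = 7 h 13 min → rounds to 7 h 10 min
Total credited: 31 h 0 min.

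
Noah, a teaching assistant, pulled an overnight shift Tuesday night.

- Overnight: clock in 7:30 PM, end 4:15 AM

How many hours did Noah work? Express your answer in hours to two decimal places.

8.75 hours

Overnight: 7:30 PM → midnight = 4 h 30 min; midnight → 4:15 AM = 4 h 15 min; span 8 h 45 min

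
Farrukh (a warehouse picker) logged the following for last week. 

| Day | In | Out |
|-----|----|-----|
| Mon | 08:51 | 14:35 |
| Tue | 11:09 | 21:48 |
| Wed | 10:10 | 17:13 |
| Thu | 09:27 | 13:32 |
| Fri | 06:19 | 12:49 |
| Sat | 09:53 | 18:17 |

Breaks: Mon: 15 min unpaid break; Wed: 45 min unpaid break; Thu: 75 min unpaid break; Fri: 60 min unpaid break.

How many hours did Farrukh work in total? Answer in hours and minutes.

39 h 10 min

Mon: 08:51–14:35 = 5 h 44 min; less 15 min break → 5 h 29 min
Tue: 11:09–21:48 = 10 h 39 min
Wed: 10:10–17:13 = 7 h 3 min; less 45 min break → 6 h 18 min
Thu: 09:27–13:32 = 4 h 5 min; less 75 min break → 2 h 50 min
Fri: 06:19–12:49 = 6 h 30 min; less 60 min break → 5 h 30 min
Sat: 09:53–18:17 = 8 h 24 min
Total: 5 h 29 min + 10 h 39 min + 6 h 18 min + 2 h 50 min + 5 h 30 min + 8 h 24 min = 39 h 10 min.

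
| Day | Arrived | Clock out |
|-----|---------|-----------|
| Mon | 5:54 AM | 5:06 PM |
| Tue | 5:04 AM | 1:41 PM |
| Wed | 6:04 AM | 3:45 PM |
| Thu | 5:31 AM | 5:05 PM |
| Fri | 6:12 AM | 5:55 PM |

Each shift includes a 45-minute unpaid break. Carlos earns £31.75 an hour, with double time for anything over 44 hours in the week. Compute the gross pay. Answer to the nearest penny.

Mon: 5:54 AM–5:06 PM = 11 h 12 min; less 45 min break → 10 h 27 min
Tue: 5:04 AM–1:41 PM = 8 h 37 min; less 45 min break → 7 h 52 min
Wed: 6:04 AM–3:45 PM = 9 h 41 min; less 45 min break → 8 h 56 min
Thu: 5:31 AM–5:05 PM = 11 h 34 min; less 45 min break → 10 h 49 min
Fri: 6:12 AM–5:55 PM = 11 h 43 min; less 45 min break → 10 h 58 min
Total worked: 49 h 2 min = 2942 min.
Regular 44 h 0 min = 2640 min at £31.75/h; overtime 5 h 2 min = 302 min at £63.50/h.
Pay = (2640 × £31.75 + 302 × £63.50) ÷ 60 = £1716.62.

£1716.62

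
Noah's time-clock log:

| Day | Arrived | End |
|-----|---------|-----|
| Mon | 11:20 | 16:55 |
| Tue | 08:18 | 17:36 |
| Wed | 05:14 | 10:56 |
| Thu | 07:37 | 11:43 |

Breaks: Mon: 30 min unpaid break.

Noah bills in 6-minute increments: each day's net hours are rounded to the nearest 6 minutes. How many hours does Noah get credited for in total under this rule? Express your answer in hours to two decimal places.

24.20 hours

Mon: 11:20–16:55 = 5 h 35 min − 30 min = 5 h 5 min → rounds to 5 h 6 min
Tue: 08:18–17:36 = 9 h 18 min → rounds to 9 h 18 min
Wed: 05:14–10:56 = 5 h 42 min → rounds to 5 h 42 min
Thu: 07:37–11:43 = 4 h 6 min → rounds to 4 h 6 min
Total credited: 24 h 12 min.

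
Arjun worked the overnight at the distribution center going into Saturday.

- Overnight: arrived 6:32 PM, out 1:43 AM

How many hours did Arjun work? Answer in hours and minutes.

7 h 11 min

Overnight: 6:32 PM → midnight = 5 h 28 min; midnight → 1:43 AM = 1 h 43 min; span 7 h 11 min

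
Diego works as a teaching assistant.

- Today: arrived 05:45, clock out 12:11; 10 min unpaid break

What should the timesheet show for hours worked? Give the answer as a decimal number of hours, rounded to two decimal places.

Today: 05:45–12:11 = 6 h 26 min; less 10 min break → 6 h 16 min

6.27 hours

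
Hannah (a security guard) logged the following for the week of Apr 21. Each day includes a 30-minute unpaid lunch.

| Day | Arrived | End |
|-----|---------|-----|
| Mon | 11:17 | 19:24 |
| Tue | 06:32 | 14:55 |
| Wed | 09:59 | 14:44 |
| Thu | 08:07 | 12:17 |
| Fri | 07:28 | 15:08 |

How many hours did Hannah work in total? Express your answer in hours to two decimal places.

30.58 hours

Mon: 11:17–19:24 = 8 h 7 min; less 30 min break → 7 h 37 min
Tue: 06:32–14:55 = 8 h 23 min; less 30 min break → 7 h 53 min
Wed: 09:59–14:44 = 4 h 45 min; less 30 min break → 4 h 15 min
Thu: 08:07–12:17 = 4 h 10 min; less 30 min break → 3 h 40 min
Fri: 07:28–15:08 = 7 h 40 min; less 30 min break → 7 h 10 min
Total: 7 h 37 min + 7 h 53 min + 4 h 15 min + 3 h 40 min + 7 h 10 min = 30 h 35 min.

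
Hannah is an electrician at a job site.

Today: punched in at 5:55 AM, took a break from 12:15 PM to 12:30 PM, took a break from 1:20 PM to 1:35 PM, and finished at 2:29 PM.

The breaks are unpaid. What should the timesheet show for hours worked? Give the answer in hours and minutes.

8 h 4 min

Today: 5:55 AM–2:29 PM = 8 h 34 min; less 30 min break → 8 h 4 min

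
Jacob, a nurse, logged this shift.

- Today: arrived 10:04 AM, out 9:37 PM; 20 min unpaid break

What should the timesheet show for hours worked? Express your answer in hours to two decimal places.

Today: 10:04 AM–9:37 PM = 11 h 33 min; less 20 min break → 11 h 13 min

11.22 hours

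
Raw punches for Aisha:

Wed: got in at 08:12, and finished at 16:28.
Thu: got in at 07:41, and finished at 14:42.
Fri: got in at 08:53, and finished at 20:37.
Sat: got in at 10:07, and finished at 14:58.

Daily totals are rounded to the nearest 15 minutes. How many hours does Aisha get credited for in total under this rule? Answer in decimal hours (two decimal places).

31.75 hours

Wed: 08:12–16:28 = 8 h 16 min → rounds to 8 h 15 min
Thu: 07:41–14:42 = 7 h 1 min → rounds to 7 h 0 min
Fri: 08:53–20:37 = 11 h 44 min → rounds to 11 h 45 min
Sat: 10:07–14:58 = 4 h 51 min → rounds to 4 h 45 min
Total credited: 31 h 45 min.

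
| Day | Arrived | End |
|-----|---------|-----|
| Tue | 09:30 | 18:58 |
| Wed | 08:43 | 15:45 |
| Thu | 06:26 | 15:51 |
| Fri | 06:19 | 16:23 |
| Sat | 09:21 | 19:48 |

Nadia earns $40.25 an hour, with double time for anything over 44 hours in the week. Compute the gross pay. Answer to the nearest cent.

$1966.88

Tue: 09:30–18:58 = 9 h 28 min
Wed: 08:43–15:45 = 7 h 2 min
Thu: 06:26–15:51 = 9 h 25 min
Fri: 06:19–16:23 = 10 h 4 min
Sat: 09:21–19:48 = 10 h 27 min
Total worked: 46 h 26 min = 2786 min.
Regular 44 h 0 min = 2640 min at $40.25/h; overtime 2 h 26 min = 146 min at $80.50/h.
Pay = (2640 × $40.25 + 146 × $80.50) ÷ 60 = $1966.88.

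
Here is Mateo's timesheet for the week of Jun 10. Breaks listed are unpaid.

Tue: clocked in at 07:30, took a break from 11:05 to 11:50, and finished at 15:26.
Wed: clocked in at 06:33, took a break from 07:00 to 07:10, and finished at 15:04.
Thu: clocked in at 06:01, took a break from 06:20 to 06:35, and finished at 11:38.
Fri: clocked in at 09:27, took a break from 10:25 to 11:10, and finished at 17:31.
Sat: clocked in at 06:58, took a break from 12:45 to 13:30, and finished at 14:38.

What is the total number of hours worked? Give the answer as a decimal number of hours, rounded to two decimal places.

35.13 hours

Tue: 07:30–15:26 = 7 h 56 min; less 45 min break → 7 h 11 min
Wed: 06:33–15:04 = 8 h 31 min; less 10 min break → 8 h 21 min
Thu: 06:01–11:38 = 5 h 37 min; less 15 min break → 5 h 22 min
Fri: 09:27–17:31 = 8 h 4 min; less 45 min break → 7 h 19 min
Sat: 06:58–14:38 = 7 h 40 min; less 45 min break → 6 h 55 min
Total: 7 h 11 min + 8 h 21 min + 5 h 22 min + 7 h 19 min + 6 h 55 min = 35 h 8 min.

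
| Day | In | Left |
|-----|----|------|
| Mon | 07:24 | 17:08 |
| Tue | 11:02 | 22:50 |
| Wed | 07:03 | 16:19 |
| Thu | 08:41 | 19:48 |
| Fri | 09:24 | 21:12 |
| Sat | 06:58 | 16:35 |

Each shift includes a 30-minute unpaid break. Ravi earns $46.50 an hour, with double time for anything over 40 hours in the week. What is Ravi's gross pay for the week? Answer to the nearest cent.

$3751.00

Mon: 07:24–17:08 = 9 h 44 min; less 30 min break → 9 h 14 min
Tue: 11:02–22:50 = 11 h 48 min; less 30 min break → 11 h 18 min
Wed: 07:03–16:19 = 9 h 16 min; less 30 min break → 8 h 46 min
Thu: 08:41–19:48 = 11 h 7 min; less 30 min break → 10 h 37 min
Fri: 09:24–21:12 = 11 h 48 min; less 30 min break → 11 h 18 min
Sat: 06:58–16:35 = 9 h 37 min; less 30 min break → 9 h 7 min
Total worked: 60 h 20 min = 3620 min.
Regular 40 h 0 min = 2400 min at $46.50/h; overtime 20 h 20 min = 1220 min at $93.00/h.
Pay = (2400 × $46.50 + 1220 × $93.00) ÷ 60 = $3751.00.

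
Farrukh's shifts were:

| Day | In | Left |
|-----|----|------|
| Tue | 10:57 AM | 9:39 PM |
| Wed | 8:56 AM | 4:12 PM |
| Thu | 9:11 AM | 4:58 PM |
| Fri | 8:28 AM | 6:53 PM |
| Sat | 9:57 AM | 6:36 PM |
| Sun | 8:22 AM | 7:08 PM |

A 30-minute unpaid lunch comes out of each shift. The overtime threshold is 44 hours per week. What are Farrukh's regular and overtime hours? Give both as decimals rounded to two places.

Tue: 10:57 AM–9:39 PM = 10 h 42 min; less 30 min break → 10 h 12 min
Wed: 8:56 AM–4:12 PM = 7 h 16 min; less 30 min break → 6 h 46 min
Thu: 9:11 AM–4:58 PM = 7 h 47 min; less 30 min break → 7 h 17 min
Fri: 8:28 AM–6:53 PM = 10 h 25 min; less 30 min break → 9 h 55 min
Sat: 9:57 AM–6:36 PM = 8 h 39 min; less 30 min break → 8 h 9 min
Sun: 8:22 AM–7:08 PM = 10 h 46 min; less 30 min break → 10 h 16 min
Total worked: 52 h 35 min = 52.58 h.
Threshold 44 h → overtime 8 h 35 min, regular 44 h 0 min.

Regular 44.00 hours, overtime 8.58 hours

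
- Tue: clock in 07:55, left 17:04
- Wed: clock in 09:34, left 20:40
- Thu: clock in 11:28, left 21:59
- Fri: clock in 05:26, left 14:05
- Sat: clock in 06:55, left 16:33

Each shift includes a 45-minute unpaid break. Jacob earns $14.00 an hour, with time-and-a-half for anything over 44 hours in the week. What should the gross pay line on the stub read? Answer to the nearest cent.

Tue: 07:55–17:04 = 9 h 9 min; less 45 min break → 8 h 24 min
Wed: 09:34–20:40 = 11 h 6 min; less 45 min break → 10 h 21 min
Thu: 11:28–21:59 = 10 h 31 min; less 45 min break → 9 h 46 min
Fri: 05:26–14:05 = 8 h 39 min; less 45 min break → 7 h 54 min
Sat: 06:55–16:33 = 9 h 38 min; less 45 min break → 8 h 53 min
Total worked: 45 h 18 min = 2718 min.
Regular 44 h 0 min = 2640 min at $14.00/h; overtime 1 h 18 min = 78 min at $21.00/h.
Pay = (2640 × $14.00 + 78 × $21.00) ÷ 60 = $643.30.

$643.30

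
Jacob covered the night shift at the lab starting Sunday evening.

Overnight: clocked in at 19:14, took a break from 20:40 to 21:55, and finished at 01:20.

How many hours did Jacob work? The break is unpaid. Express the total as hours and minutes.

4 h 51 min

Overnight: 19:14 → midnight = 4 h 46 min; midnight → 01:20 = 1 h 20 min; span 6 h 6 min; less 75 min break → 4 h 51 min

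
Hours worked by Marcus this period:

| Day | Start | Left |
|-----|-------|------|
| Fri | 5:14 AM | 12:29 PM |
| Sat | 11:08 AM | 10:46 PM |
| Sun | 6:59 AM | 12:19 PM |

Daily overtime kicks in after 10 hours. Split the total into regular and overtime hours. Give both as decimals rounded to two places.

Regular 22.58 hours, overtime 1.63 hours

Fri: 5:14 AM–12:29 PM = 7 h 15 min
Sat: 11:08 AM–10:46 PM = 11 h 38 min
Sun: 6:59 AM–12:19 PM = 5 h 20 min
Fri reg 7 h 15 min / OT 0 h 0 min; Sat reg 10 h 0 min / OT 1 h 38 min; Sun reg 5 h 20 min / OT 0 h 0 min.
Totals: regular 22 h 35 min, overtime 1 h 38 min.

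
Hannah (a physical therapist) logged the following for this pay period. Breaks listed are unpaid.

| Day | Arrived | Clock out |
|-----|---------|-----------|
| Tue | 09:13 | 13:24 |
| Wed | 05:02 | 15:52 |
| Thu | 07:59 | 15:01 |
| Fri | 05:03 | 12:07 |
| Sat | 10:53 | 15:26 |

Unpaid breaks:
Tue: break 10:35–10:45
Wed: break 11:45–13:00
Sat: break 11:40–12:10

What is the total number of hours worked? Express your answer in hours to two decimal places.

31.75 hours

Tue: 09:13–13:24 = 4 h 11 min; less 10 min break → 4 h 1 min
Wed: 05:02–15:52 = 10 h 50 min; less 75 min break → 9 h 35 min
Thu: 07:59–15:01 = 7 h 2 min
Fri: 05:03–12:07 = 7 h 4 min
Sat: 10:53–15:26 = 4 h 33 min; less 30 min break → 4 h 3 min
Total: 4 h 1 min + 9 h 35 min + 7 h 2 min + 7 h 4 min + 4 h 3 min = 31 h 45 min.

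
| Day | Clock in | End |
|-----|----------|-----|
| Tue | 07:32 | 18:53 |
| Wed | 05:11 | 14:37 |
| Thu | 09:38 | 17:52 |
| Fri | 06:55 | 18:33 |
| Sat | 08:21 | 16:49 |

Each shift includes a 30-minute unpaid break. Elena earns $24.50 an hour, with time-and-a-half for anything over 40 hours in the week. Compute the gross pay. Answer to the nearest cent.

$1223.16

Tue: 07:32–18:53 = 11 h 21 min; less 30 min break → 10 h 51 min
Wed: 05:11–14:37 = 9 h 26 min; less 30 min break → 8 h 56 min
Thu: 09:38–17:52 = 8 h 14 min; less 30 min break → 7 h 44 min
Fri: 06:55–18:33 = 11 h 38 min; less 30 min break → 11 h 8 min
Sat: 08:21–16:49 = 8 h 28 min; less 30 min break → 7 h 58 min
Total worked: 46 h 37 min = 2797 min.
Regular 40 h 0 min = 2400 min at $24.50/h; overtime 6 h 37 min = 397 min at $36.75/h.
Pay = (2400 × $24.50 + 397 × $36.75) ÷ 60 = $1223.16.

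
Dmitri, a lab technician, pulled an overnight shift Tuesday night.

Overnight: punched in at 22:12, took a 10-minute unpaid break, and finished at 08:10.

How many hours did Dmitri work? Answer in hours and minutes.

Overnight: 22:12 → midnight = 1 h 48 min; midnight → 08:10 = 8 h 10 min; span 9 h 58 min; less 10 min break → 9 h 48 min

9 h 48 min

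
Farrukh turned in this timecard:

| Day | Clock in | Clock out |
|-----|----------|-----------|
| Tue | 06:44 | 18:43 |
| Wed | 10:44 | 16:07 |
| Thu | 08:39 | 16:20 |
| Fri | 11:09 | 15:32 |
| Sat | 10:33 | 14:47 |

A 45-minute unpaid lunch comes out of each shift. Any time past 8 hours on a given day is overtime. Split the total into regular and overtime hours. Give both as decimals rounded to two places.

Tue: 06:44–18:43 = 11 h 59 min; less 45 min break → 11 h 14 min
Wed: 10:44–16:07 = 5 h 23 min; less 45 min break → 4 h 38 min
Thu: 08:39–16:20 = 7 h 41 min; less 45 min break → 6 h 56 min
Fri: 11:09–15:32 = 4 h 23 min; less 45 min break → 3 h 38 min
Sat: 10:33–14:47 = 4 h 14 min; less 45 min break → 3 h 29 min
Tue reg 8 h 0 min / OT 3 h 14 min; Wed reg 4 h 38 min / OT 0 h 0 min; Thu reg 6 h 56 min / OT 0 h 0 min; Fri reg 3 h 38 min / OT 0 h 0 min; Sat reg 3 h 29 min / OT 0 h 0 min.
Totals: regular 26 h 41 min, overtime 3 h 14 min.

Regular 26.68 hours, overtime 3.23 hours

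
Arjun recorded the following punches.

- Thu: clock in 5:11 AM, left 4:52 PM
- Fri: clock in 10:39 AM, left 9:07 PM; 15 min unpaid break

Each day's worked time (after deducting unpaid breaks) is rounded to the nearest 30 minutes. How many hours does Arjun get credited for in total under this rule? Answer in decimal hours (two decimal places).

21.50 hours

Thu: 5:11 AM–4:52 PM = 11 h 41 min → rounds to 11 h 30 min
Fri: 10:39 AM–9:07 PM = 10 h 28 min − 15 min = 10 h 13 min → rounds to 10 h 0 min
Total credited: 21 h 30 min.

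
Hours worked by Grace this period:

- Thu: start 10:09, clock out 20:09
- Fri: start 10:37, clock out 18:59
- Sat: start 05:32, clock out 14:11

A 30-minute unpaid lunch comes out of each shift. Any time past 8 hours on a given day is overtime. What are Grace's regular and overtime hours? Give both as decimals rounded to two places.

Thu: 10:09–20:09 = 10 h 0 min; less 30 min break → 9 h 30 min
Fri: 10:37–18:59 = 8 h 22 min; less 30 min break → 7 h 52 min
Sat: 05:32–14:11 = 8 h 39 min; less 30 min break → 8 h 9 min
Thu reg 8 h 0 min / OT 1 h 30 min; Fri reg 7 h 52 min / OT 0 h 0 min; Sat reg 8 h 0 min / OT 0 h 9 min.
Totals: regular 23 h 52 min, overtime 1 h 39 min.

Regular 23.87 hours, overtime 1.65 hours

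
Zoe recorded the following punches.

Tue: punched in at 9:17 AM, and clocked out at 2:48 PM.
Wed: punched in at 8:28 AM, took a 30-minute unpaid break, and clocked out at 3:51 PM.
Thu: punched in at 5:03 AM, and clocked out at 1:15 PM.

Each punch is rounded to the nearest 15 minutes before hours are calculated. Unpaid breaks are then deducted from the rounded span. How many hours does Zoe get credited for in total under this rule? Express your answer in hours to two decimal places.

20.50 hours

Tue: in 9:17 AM→9:15 AM, out 2:48 PM→2:45 PM; 5 h 30 min
Wed: in 8:28 AM→8:30 AM, out 3:51 PM→3:45 PM; 7 h 15 min − 30 min = 6 h 45 min
Thu: in 5:03 AM→5:00 AM, out 1:15 PM→1:15 PM; 8 h 15 min
Total credited: 20 h 30 min.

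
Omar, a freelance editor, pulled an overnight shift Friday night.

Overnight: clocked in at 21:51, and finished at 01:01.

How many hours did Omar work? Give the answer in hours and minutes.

Overnight: 21:51 → midnight = 2 h 9 min; midnight → 01:01 = 1 h 1 min; span 3 h 10 min

3 h 10 min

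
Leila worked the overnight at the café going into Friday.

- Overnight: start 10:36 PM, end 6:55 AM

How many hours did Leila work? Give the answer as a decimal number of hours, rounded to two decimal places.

Overnight: 10:36 PM → midnight = 1 h 24 min; midnight → 6:55 AM = 6 h 55 min; span 8 h 19 min

8.32 hours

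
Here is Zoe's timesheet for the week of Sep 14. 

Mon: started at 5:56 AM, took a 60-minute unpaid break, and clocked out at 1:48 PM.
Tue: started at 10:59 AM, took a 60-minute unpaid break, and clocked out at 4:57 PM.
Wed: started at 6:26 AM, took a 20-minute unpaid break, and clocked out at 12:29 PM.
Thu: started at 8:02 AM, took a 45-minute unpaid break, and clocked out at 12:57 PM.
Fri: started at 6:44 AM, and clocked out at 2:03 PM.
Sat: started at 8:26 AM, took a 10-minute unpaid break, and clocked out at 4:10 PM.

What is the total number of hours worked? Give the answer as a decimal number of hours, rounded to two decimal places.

36.60 hours

Mon: 5:56 AM–1:48 PM = 7 h 52 min; less 60 min break → 6 h 52 min
Tue: 10:59 AM–4:57 PM = 5 h 58 min; less 60 min break → 4 h 58 min
Wed: 6:26 AM–12:29 PM = 6 h 3 min; less 20 min break → 5 h 43 min
Thu: 8:02 AM–12:57 PM = 4 h 55 min; less 45 min break → 4 h 10 min
Fri: 6:44 AM–2:03 PM = 7 h 19 min
Sat: 8:26 AM–4:10 PM = 7 h 44 min; less 10 min break → 7 h 34 min
Total: 6 h 52 min + 4 h 58 min + 5 h 43 min + 4 h 10 min + 7 h 19 min + 7 h 34 min = 36 h 36 min.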